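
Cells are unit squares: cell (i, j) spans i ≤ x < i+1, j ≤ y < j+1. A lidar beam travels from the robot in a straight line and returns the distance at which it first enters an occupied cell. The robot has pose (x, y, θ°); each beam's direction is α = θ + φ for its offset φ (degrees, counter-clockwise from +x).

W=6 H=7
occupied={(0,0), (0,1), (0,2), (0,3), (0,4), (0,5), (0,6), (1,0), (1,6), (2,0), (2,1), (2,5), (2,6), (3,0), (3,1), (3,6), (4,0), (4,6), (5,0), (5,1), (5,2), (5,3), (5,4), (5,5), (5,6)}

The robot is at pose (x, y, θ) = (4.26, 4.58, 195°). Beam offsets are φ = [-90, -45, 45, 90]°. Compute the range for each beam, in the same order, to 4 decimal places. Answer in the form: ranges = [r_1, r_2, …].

ranges = [1.4701, 1.4549, 2.9791, 2.8591]

beam 1: φ=-90°, α=105°
  cosα=-0.2588 sinα=0.9659 | (4,4) | tMaxX 1.0046 tMaxY 0.4348 | tΔX 3.8637 tΔY 1.0353
    t=0.4348 [y] (4,5)
    t=1.0046 [x] (3,5)
    t=1.4701 [y] (3,6) — stop
  → r_1 = 1.4701
beam 2: φ=-45°, α=150°
  cosα=-0.8660 sinα=0.5000 | (4,4) | tMaxX 0.3002 tMaxY 0.8400 | tΔX 1.1547 tΔY 2.0000
    t=0.3002 [x] (3,4)
    t=0.8400 [y] (3,5)
    t=1.4549 [x] (2,5) — stop
  → r_2 = 1.4549
beam 3: φ=45°, α=240°
  cosα=-0.5000 sinα=-0.8660 | (4,4) | tMaxX 0.5200 tMaxY 0.6697 | tΔX 2.0000 tΔY 1.1547
    t=0.5200 [x] (3,4)
    t=0.6697 [y] (3,3)
    t=1.8244 [y] (3,2)
    t=2.5200 [x] (2,2)
    t=2.9791 [y] (2,1) — stop
  → r_3 = 2.9791
beam 4: φ=90°, α=285°
  cosα=0.2588 sinα=-0.9659 | (4,4) | tMaxX 2.8591 tMaxY 0.6005 | tΔX 3.8637 tΔY 1.0353
    t=0.6005 [y] (4,3)
    t=1.6357 [y] (4,2)
    t=2.6710 [y] (4,1)
    t=2.8591 [x] (5,1) — stop
  → r_4 = 2.8591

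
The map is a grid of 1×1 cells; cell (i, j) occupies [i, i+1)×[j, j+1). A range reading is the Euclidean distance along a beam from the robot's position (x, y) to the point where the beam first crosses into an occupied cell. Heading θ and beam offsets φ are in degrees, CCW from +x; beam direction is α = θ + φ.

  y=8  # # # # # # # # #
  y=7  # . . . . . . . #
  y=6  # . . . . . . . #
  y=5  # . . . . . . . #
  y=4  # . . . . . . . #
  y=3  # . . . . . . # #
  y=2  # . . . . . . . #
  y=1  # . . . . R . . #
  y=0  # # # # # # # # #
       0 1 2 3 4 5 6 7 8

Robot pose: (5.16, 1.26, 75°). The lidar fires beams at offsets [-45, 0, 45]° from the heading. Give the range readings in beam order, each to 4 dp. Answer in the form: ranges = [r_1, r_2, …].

ranges = [3.2793, 6.9778, 7.7827]

beam 1: φ=-45°, α=30°
  d=(0.8660,0.5000)  start (5,1)  tX=0.9699 tY=1.4800  stride 1/|dx|=1.1547 1/|dy|=2.0000
    cross x-line → (6,1), t=0.9699
    cross y-line → (6,2), t=1.4800
    cross x-line → (7,2), t=2.1246
    cross x-line → (8,2), t=3.2793 (wall)
  → r_1 = 3.2793
beam 2: φ=0°, α=75°
  d=(0.2588,0.9659)  start (5,1)  tX=3.2455 tY=0.7661  stride 1/|dx|=3.8637 1/|dy|=1.0353
    cross y-line → (5,2), t=0.7661
    cross y-line → (5,3), t=1.8014
    cross y-line → (5,4), t=2.8367
    cross x-line → (6,4), t=3.2455
    cross y-line → (6,5), t=3.8719
    cross y-line → (6,6), t=4.9072
    cross y-line → (6,7), t=5.9425
    cross y-line → (6,8), t=6.9778 (wall)
  → r_2 = 6.9778
beam 3: φ=45°, α=120°
  d=(-0.5000,0.8660)  start (5,1)  tX=0.3200 tY=0.8545  stride 1/|dx|=2.0000 1/|dy|=1.1547
    cross x-line → (4,1), t=0.3200
    cross y-line → (4,2), t=0.8545
    cross y-line → (4,3), t=2.0092
    cross x-line → (3,3), t=2.3200
    cross y-line → (3,4), t=3.1639
    cross y-line → (3,5), t=4.3186
    cross x-line → (2,5), t=4.3200
    cross y-line → (2,6), t=5.4733
    cross x-line → (1,6), t=6.3200
    cross y-line → (1,7), t=6.6280
    cross y-line → (1,8), t=7.7827 (wall)
  → r_3 = 7.7827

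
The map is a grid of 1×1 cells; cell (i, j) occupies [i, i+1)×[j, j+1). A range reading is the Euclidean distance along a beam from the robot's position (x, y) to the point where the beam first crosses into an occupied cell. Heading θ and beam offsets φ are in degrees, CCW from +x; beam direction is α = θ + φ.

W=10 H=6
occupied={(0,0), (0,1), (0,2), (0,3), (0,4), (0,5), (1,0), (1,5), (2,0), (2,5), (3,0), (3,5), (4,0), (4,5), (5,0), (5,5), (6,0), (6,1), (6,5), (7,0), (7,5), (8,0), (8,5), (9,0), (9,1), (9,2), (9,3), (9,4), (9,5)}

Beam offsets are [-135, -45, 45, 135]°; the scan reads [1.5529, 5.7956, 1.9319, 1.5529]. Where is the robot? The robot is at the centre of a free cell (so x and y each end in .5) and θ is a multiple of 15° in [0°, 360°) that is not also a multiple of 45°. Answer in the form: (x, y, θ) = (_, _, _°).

Enumerate (i+0.5, j+0.5, θ) over the 31 free cells and 16 admissible headings. For each, cast all 4 beams and compare to the given ranges.
  (6.5, 2.5, 165°): beam 1 = 2.8868 ≠ 1.5529 ✗
  (8.5, 2.5, 255°): beam 1 = 2.8868 ≠ 1.5529 ✗
  (1.5, 1.5, 165°): beam 1 = 7.0000 ≠ 1.5529 ✗
  (5.5, 3.5, 330°): beam 1 = 4.6587 ≠ 1.5529 ✗
  …
  (7.5, 3.5, 210°): r_1=1.5529, r_2=5.7956, r_3=1.9319, r_4=1.5529 — all match ✓
Unique over the lattice → pose = (7.5, 3.5, 210°).

(x, y, θ) = (7.5, 3.5, 210°)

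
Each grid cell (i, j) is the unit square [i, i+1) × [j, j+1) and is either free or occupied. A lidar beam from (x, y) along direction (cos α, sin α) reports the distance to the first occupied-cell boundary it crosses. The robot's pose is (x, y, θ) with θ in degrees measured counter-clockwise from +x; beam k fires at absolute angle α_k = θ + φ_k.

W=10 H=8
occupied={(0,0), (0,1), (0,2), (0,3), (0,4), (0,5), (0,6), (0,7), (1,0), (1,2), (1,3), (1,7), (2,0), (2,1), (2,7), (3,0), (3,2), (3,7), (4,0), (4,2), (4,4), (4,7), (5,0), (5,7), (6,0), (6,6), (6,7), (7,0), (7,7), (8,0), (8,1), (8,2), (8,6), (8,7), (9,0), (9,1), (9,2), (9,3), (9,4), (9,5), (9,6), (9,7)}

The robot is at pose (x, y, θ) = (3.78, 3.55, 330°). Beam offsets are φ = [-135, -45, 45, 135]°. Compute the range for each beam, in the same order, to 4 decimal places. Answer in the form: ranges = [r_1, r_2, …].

ranges = [1.8428, 0.5694, 5.4041, 3.5717]

beam 1: φ=-135°, α=195°
  cosα=-0.9659 sinα=-0.2588 | (3,3) | tMaxX 0.8075 tMaxY 2.1250 | tΔX 1.0353 tΔY 3.8637
    t=0.8075 [x] (2,3)
    t=1.8428 [x] (1,3) — stop
  → r_1 = 1.8428
beam 2: φ=-45°, α=285°
  cosα=0.2588 sinα=-0.9659 | (3,3) | tMaxX 0.8500 tMaxY 0.5694 | tΔX 3.8637 tΔY 1.0353
    t=0.5694 [y] (3,2) — stop
  → r_2 = 0.5694
beam 3: φ=45°, α=15°
  cosα=0.9659 sinα=0.2588 | (3,3) | tMaxX 0.2278 tMaxY 1.7387 | tΔX 1.0353 tΔY 3.8637
    t=0.2278 [x] (4,3)
    t=1.2630 [x] (5,3)
    t=1.7387 [y] (5,4)
    t=2.2983 [x] (6,4)
    t=3.3336 [x] (7,4)
    t=4.3689 [x] (8,4)
    t=5.4041 [x] (9,4) — stop
  → r_3 = 5.4041
beam 4: φ=135°, α=105°
  cosα=-0.2588 sinα=0.9659 | (3,3) | tMaxX 3.0137 tMaxY 0.4659 | tΔX 3.8637 tΔY 1.0353
    t=0.4659 [y] (3,4)
    t=1.5012 [y] (3,5)
    t=2.5364 [y] (3,6)
    t=3.0137 [x] (2,6)
    t=3.5717 [y] (2,7) — stop
  → r_4 = 3.5717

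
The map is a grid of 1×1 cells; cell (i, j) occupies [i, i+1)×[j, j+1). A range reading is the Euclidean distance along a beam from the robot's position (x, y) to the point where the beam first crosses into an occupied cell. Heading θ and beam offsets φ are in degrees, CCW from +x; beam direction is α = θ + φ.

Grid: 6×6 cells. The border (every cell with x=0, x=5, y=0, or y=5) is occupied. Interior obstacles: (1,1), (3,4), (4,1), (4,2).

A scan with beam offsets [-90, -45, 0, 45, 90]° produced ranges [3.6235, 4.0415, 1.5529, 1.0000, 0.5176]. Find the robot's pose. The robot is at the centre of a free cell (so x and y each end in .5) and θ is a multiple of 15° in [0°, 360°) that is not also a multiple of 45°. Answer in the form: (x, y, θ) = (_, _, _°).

Enumerate (i+0.5, j+0.5, θ) over the 12 free cells and 16 admissible headings. For each, cast all 5 beams and compare to the given ranges.
  (3.5, 3.5, 150°): beam 1 = 0.5774 ≠ 3.6235 ✗
  (2.5, 3.5, 210°): beam 1 = 1.7321 ≠ 3.6235 ✗
  (2.5, 3.5, 285°): beam 1 = 1.5529 ≠ 3.6235 ✗
  (2.5, 1.5, 285°): beam 1 = 0.5176 ≠ 3.6235 ✗
  …
  (3.5, 1.5, 165°): r_1=3.6235, r_2=4.0415, r_3=1.5529, r_4=1.0000, r_5=0.5176 — all match ✓
Only this pose fits every beam.

(x, y, θ) = (3.5, 1.5, 165°)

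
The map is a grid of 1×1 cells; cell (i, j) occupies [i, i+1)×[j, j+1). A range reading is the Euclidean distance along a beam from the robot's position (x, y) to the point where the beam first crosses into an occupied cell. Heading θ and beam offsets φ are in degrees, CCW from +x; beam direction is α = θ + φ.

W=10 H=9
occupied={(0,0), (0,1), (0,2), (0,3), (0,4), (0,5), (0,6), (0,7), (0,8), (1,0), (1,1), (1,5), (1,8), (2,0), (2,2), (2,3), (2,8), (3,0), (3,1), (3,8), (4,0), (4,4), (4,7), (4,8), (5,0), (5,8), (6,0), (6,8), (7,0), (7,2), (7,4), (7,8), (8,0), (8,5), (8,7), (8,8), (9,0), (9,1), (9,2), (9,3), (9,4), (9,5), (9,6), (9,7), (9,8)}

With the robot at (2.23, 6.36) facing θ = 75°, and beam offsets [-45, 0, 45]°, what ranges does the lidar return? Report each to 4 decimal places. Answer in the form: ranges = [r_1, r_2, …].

beam 1: φ=-45°, α=30°
  cosα=0.8660 sinα=0.5000 | (2,6) | tMaxX 0.8891 tMaxY 1.2800 | tΔX 1.1547 tΔY 2.0000
    t=0.8891 [x] (3,6)
    t=1.2800 [y] (3,7)
    t=2.0438 [x] (4,7) — stop
  → r_1 = 2.0438
beam 2: φ=0°, α=75°
  cosα=0.2588 sinα=0.9659 | (2,6) | tMaxX 2.9751 tMaxY 0.6626 | tΔX 3.8637 tΔY 1.0353
    t=0.6626 [y] (2,7)
    t=1.6979 [y] (2,8) — stop
  → r_2 = 1.6979
beam 3: φ=45°, α=120°
  cosα=-0.5000 sinα=0.8660 | (2,6) | tMaxX 0.4600 tMaxY 0.7390 | tΔX 2.0000 tΔY 1.1547
    t=0.4600 [x] (1,6)
    t=0.7390 [y] (1,7)
    t=1.8937 [y] (1,8) — stop
  → r_3 = 1.8937

ranges = [2.0438, 1.6979, 1.8937]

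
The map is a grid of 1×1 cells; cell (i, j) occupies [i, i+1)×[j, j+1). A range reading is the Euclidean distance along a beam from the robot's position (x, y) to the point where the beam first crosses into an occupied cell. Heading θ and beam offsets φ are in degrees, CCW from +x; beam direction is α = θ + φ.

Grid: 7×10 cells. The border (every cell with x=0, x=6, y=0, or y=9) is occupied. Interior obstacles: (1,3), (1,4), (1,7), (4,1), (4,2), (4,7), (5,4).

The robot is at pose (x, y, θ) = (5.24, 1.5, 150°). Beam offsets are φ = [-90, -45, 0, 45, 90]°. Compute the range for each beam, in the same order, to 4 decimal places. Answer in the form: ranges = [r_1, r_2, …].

ranges = [1.5200, 0.9273, 0.2771, 0.2485, 0.4800]

beam 1: φ=-90°, α=60°
  direction (0.5000, 0.8660); cell (5,1); t to first gridline: x 1.5200, y 0.5774 (then +2.0000 / +1.1547)
    (5,2) via y @ 0.5774
    (6,2) via x @ 1.5200  # hit
  → r_1 = 1.5200
beam 2: φ=-45°, α=105°
  direction (-0.2588, 0.9659); cell (5,1); t to first gridline: x 0.9273, y 0.5176 (then +3.8637 / +1.0353)
    (5,2) via y @ 0.5176
    (4,2) via x @ 0.9273  # hit
  → r_2 = 0.9273
beam 3: φ=0°, α=150°
  direction (-0.8660, 0.5000); cell (5,1); t to first gridline: x 0.2771, y 1.0000 (then +1.1547 / +2.0000)
    (4,1) via x @ 0.2771  # hit
  → r_3 = 0.2771
beam 4: φ=45°, α=195°
  direction (-0.9659, -0.2588); cell (5,1); t to first gridline: x 0.2485, y 1.9319 (then +1.0353 / +3.8637)
    (4,1) via x @ 0.2485  # hit
  → r_4 = 0.2485
beam 5: φ=90°, α=240°
  direction (-0.5000, -0.8660); cell (5,1); t to first gridline: x 0.4800, y 0.5774 (then +2.0000 / +1.1547)
    (4,1) via x @ 0.4800  # hit
  → r_5 = 0.4800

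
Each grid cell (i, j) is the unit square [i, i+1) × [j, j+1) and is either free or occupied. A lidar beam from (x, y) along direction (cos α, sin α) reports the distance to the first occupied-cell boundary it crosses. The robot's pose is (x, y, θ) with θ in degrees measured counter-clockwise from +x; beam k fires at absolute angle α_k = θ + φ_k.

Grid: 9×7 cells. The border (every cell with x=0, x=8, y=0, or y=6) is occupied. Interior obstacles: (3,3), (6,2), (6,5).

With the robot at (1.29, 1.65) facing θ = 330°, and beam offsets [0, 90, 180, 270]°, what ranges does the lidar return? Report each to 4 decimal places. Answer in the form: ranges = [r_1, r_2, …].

beam 1: φ=0°, α=330°
  d=(0.8660,-0.5000)  start (1,1)  tX=0.8198 tY=1.3000  stride 1/|dx|=1.1547 1/|dy|=2.0000
    cross x-line → (2,1), t=0.8198
    cross y-line → (2,0), t=1.3000 (wall)
  → r_1 = 1.3000
beam 2: φ=90°, α=60°
  d=(0.5000,0.8660)  start (1,1)  tX=1.4200 tY=0.4041  stride 1/|dx|=2.0000 1/|dy|=1.1547
    cross y-line → (1,2), t=0.4041
    cross x-line → (2,2), t=1.4200
    cross y-line → (2,3), t=1.5588
    cross y-line → (2,4), t=2.7135
    cross x-line → (3,4), t=3.4200
    cross y-line → (3,5), t=3.8682
    cross y-line → (3,6), t=5.0229 (wall)
  → r_2 = 5.0229
beam 3: φ=180°, α=150°
  d=(-0.8660,0.5000)  start (1,1)  tX=0.3349 tY=0.7000  stride 1/|dx|=1.1547 1/|dy|=2.0000
    cross x-line → (0,1), t=0.3349 (wall)
  → r_3 = 0.3349
beam 4: φ=270°, α=240°
  d=(-0.5000,-0.8660)  start (1,1)  tX=0.5800 tY=0.7506  stride 1/|dx|=2.0000 1/|dy|=1.1547
    cross x-line → (0,1), t=0.5800 (wall)
  → r_4 = 0.5800

ranges = [1.3000, 5.0229, 0.3349, 0.5800]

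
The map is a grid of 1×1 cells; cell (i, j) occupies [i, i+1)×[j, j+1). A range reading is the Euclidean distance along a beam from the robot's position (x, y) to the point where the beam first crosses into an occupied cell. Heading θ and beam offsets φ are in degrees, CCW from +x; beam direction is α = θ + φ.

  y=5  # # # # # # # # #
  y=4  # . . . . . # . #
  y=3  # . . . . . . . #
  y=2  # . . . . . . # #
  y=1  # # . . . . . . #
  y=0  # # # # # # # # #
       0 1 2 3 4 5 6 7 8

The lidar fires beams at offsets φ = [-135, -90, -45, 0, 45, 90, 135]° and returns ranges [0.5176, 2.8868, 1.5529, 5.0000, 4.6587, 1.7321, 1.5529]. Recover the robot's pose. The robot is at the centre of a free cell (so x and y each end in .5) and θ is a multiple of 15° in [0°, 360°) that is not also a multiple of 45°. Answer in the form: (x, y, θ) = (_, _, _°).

(x, y, θ) = (6.5, 2.5, 150°)

Enumerate (i+0.5, j+0.5, θ) over the 25 free cells and 16 admissible headings. For each, cast all 7 beams and compare to the given ranges.
  (1.5, 3.5, 150°): beam 1 = 4.6587 ≠ 0.5176 ✗
  (6.5, 2.5, 210°): beam 1 = 1.5529 ≠ 0.5176 ✗
  (6.5, 1.5, 210°): beam 1 = 3.6235 ≠ 0.5176 ✗
  (3.5, 4.5, 240°): beam 2 = 1.0000 ≠ 2.8868 ✗
  …
  (6.5, 2.5, 150°): r_1=0.5176, r_2=2.8868, r_3=1.5529, r_4=5.0000, r_5=4.6587, r_6=1.7321, r_7=1.5529 — all match ✓
Only this pose fits every beam.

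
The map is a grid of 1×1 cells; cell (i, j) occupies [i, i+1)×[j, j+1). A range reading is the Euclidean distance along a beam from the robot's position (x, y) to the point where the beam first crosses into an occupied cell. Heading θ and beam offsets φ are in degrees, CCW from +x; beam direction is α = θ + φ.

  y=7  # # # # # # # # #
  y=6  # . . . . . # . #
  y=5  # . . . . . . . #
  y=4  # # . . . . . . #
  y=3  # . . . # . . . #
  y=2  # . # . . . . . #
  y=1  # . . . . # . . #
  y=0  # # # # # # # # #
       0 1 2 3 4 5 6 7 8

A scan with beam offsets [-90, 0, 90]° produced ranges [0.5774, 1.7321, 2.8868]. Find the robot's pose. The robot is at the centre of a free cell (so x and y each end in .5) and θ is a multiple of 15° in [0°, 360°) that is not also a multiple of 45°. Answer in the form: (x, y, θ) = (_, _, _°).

Enumerate (i+0.5, j+0.5, θ) over the 37 free cells and 16 admissible headings. For each, cast all 3 beams and compare to the given ranges.
  (7.5, 4.5, 345°): beam 1 = 3.6235 ≠ 0.5774 ✗
  (4.5, 1.5, 255°): beam 1 = 1.9319 ≠ 0.5774 ✗
  (7.5, 6.5, 300°): beam 2 = 1.0000 ≠ 1.7321 ✗
  …
  (7.5, 4.5, 120°): r_1=0.5774, r_2=1.7321, r_3=2.8868 — all match ✓
Unique over the lattice → pose = (7.5, 4.5, 120°).

(x, y, θ) = (7.5, 4.5, 120°)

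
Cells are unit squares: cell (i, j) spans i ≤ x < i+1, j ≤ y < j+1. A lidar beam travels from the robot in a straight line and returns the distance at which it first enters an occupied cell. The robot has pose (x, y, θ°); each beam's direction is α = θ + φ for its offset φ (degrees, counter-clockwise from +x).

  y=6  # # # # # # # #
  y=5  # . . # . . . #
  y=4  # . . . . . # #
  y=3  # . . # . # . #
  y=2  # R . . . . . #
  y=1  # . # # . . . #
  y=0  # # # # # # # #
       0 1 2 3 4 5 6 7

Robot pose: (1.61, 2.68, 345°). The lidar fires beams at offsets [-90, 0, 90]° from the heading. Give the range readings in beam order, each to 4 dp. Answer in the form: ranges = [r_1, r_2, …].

beam 1: φ=-90°, α=255°
  cosα=-0.2588 sinα=-0.9659 | (1,2) | tMaxX 2.3569 tMaxY 0.7040 | tΔX 3.8637 tΔY 1.0353
    t=0.7040 [y] (1,1)
    t=1.7393 [y] (1,0) — stop
  → r_1 = 1.7393
beam 2: φ=0°, α=345°
  cosα=0.9659 sinα=-0.2588 | (1,2) | tMaxX 0.4038 tMaxY 2.6273 | tΔX 1.0353 tΔY 3.8637
    t=0.4038 [x] (2,2)
    t=1.4390 [x] (3,2)
    t=2.4743 [x] (4,2)
    t=2.6273 [y] (4,1)
    t=3.5096 [x] (5,1)
    t=4.5449 [x] (6,1)
    t=5.5801 [x] (7,1) — stop
  → r_2 = 5.5801
beam 3: φ=90°, α=75°
  cosα=0.2588 sinα=0.9659 | (1,2) | tMaxX 1.5068 tMaxY 0.3313 | tΔX 3.8637 tΔY 1.0353
    t=0.3313 [y] (1,3)
    t=1.3666 [y] (1,4)
    t=1.5068 [x] (2,4)
    t=2.4018 [y] (2,5)
    t=3.4371 [y] (2,6) — stop
  → r_3 = 3.4371

ranges = [1.7393, 5.5801, 3.4371]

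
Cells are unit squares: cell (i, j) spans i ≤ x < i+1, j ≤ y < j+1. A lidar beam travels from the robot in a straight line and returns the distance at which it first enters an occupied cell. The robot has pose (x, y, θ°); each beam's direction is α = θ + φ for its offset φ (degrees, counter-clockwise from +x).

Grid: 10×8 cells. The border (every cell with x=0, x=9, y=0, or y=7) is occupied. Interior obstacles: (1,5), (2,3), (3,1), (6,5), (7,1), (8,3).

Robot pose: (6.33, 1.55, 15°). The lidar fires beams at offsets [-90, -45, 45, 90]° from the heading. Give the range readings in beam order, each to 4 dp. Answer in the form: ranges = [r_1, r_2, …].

beam 1: φ=-90°, α=285°
  direction (0.2588, -0.9659); cell (6,1); t to first gridline: x 2.5887, y 0.5694 (then +3.8637 / +1.0353)
    (6,0) via y @ 0.5694  # hit
  → r_1 = 0.5694
beam 2: φ=-45°, α=330°
  direction (0.8660, -0.5000); cell (6,1); t to first gridline: x 0.7736, y 1.1000 (then +1.1547 / +2.0000)
    (7,1) via x @ 0.7736  # hit
  → r_2 = 0.7736
beam 3: φ=45°, α=60°
  direction (0.5000, 0.8660); cell (6,1); t to first gridline: x 1.3400, y 0.5196 (then +2.0000 / +1.1547)
    (6,2) via y @ 0.5196
    (7,2) via x @ 1.3400
    (7,3) via y @ 1.6743
    (7,4) via y @ 2.8290
    (8,4) via x @ 3.3400
    (8,5) via y @ 3.9837
    (8,6) via y @ 5.1384
    (9,6) via x @ 5.3400  # hit
  → r_3 = 5.3400
beam 4: φ=90°, α=105°
  direction (-0.2588, 0.9659); cell (6,1); t to first gridline: x 1.2750, y 0.4659 (then +3.8637 / +1.0353)
    (6,2) via y @ 0.4659
    (5,2) via x @ 1.2750
    (5,3) via y @ 1.5012
    (5,4) via y @ 2.5364
    (5,5) via y @ 3.5717
    (5,6) via y @ 4.6070
    (4,6) via x @ 5.1387
    (4,7) via y @ 5.6423  # hit
  → r_4 = 5.6423

ranges = [0.5694, 0.7736, 5.3400, 5.6423]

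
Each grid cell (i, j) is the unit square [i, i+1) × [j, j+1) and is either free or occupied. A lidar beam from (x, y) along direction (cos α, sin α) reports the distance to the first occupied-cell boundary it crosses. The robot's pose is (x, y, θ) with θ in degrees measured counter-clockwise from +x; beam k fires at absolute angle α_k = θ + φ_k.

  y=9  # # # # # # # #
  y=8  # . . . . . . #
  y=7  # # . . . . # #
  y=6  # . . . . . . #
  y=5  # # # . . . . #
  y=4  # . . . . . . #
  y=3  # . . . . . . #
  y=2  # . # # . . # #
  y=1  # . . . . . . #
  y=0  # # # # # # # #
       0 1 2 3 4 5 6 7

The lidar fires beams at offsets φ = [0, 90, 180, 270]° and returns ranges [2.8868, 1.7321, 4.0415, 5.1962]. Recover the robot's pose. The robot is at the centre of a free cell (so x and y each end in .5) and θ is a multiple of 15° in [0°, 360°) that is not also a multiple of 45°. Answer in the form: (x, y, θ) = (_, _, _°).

Candidates: 41 free-cell centres × 16 headings = 656 poses. Raycast each; keep the one whose scan matches to 4 dp.
  (3.5, 1.5, 150°): beam 1 = 1.0000 ≠ 2.8868 ✗
  (5.5, 7.5, 165°): beam 1 = 4.6587 ≠ 2.8868 ✗
  (5.5, 6.5, 30°): beam 1 = 1.0000 ≠ 2.8868 ✗
  …
  (5.5, 5.5, 300°): r_1=2.8868, r_2=1.7321, r_3=4.0415, r_4=5.1962 — all match ✓
Only this pose fits every beam.

(x, y, θ) = (5.5, 5.5, 300°)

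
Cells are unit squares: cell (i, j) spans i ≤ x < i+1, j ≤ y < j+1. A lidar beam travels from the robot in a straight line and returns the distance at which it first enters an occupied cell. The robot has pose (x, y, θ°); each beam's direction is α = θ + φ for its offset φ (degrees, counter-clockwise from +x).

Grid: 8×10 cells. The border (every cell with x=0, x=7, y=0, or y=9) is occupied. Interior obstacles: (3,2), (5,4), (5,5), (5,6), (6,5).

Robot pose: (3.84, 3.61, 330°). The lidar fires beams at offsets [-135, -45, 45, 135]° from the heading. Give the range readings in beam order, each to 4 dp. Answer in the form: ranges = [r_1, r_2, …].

beam 1: φ=-135°, α=195°
  dir = (cos 195°, sin 195°) = (-0.9659, -0.2588); from cell (3,3)
  next x-line at t=0.8696, next y-line at t=2.3569; Δt_x=1.0353, Δt_y=3.8637
    x: enter (2,3) at t=0.8696
    x: enter (1,3) at t=1.9049
    y: enter (1,2) at t=2.3569
    x: enter (0,2) at t=2.9402 ← occupied
  → r_1 = 2.9402
beam 2: φ=-45°, α=285°
  dir = (cos 285°, sin 285°) = (0.2588, -0.9659); from cell (3,3)
  next x-line at t=0.6182, next y-line at t=0.6315; Δt_x=3.8637, Δt_y=1.0353
    x: enter (4,3) at t=0.6182
    y: enter (4,2) at t=0.6315
    y: enter (4,1) at t=1.6668
    y: enter (4,0) at t=2.7021 ← occupied
  → r_2 = 2.7021
beam 3: φ=45°, α=15°
  dir = (cos 15°, sin 15°) = (0.9659, 0.2588); from cell (3,3)
  next x-line at t=0.1656, next y-line at t=1.5068; Δt_x=1.0353, Δt_y=3.8637
    x: enter (4,3) at t=0.1656
    x: enter (5,3) at t=1.2009
    y: enter (5,4) at t=1.5068 ← occupied
  → r_3 = 1.5068
beam 4: φ=135°, α=105°
  dir = (cos 105°, sin 105°) = (-0.2588, 0.9659); from cell (3,3)
  next x-line at t=3.2455, next y-line at t=0.4038; Δt_x=3.8637, Δt_y=1.0353
    y: enter (3,4) at t=0.4038
    y: enter (3,5) at t=1.4390
    y: enter (3,6) at t=2.4743
    x: enter (2,6) at t=3.2455
    y: enter (2,7) at t=3.5096
    y: enter (2,8) at t=4.5449
    y: enter (2,9) at t=5.5801 ← occupied
  → r_4 = 5.5801

ranges = [2.9402, 2.7021, 1.5068, 5.5801]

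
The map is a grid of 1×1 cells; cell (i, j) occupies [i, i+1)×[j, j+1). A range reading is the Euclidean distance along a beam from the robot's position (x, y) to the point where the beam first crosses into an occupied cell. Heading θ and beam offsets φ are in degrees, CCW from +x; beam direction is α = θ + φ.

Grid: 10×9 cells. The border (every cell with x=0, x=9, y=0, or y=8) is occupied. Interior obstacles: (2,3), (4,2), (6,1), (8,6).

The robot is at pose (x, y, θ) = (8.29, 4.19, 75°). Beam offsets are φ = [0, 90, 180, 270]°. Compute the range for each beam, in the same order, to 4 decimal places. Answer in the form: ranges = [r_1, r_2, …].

beam 1: φ=0°, α=75°
  d=(0.2588,0.9659)  start (8,4)  tX=2.7432 tY=0.8386  stride 1/|dx|=3.8637 1/|dy|=1.0353
    cross y-line → (8,5), t=0.8386
    cross y-line → (8,6), t=1.8738 (wall)
  → r_1 = 1.8738
beam 2: φ=90°, α=165°
  d=(-0.9659,0.2588)  start (8,4)  tX=0.3002 tY=3.1296  stride 1/|dx|=1.0353 1/|dy|=3.8637
    cross x-line → (7,4), t=0.3002
    cross x-line → (6,4), t=1.3355
    cross x-line → (5,4), t=2.3708
    cross y-line → (5,5), t=3.1296
    cross x-line → (4,5), t=3.4061
    cross x-line → (3,5), t=4.4413
    cross x-line → (2,5), t=5.4766
    cross x-line → (1,5), t=6.5119
    cross y-line → (1,6), t=6.9933
    cross x-line → (0,6), t=7.5472 (wall)
  → r_2 = 7.5472
beam 3: φ=180°, α=255°
  d=(-0.2588,-0.9659)  start (8,4)  tX=1.1205 tY=0.1967  stride 1/|dx|=3.8637 1/|dy|=1.0353
    cross y-line → (8,3), t=0.1967
    cross x-line → (7,3), t=1.1205
    cross y-line → (7,2), t=1.2320
    cross y-line → (7,1), t=2.2673
    cross y-line → (7,0), t=3.3025 (wall)
  → r_3 = 3.3025
beam 4: φ=270°, α=345°
  d=(0.9659,-0.2588)  start (8,4)  tX=0.7350 tY=0.7341  stride 1/|dx|=1.0353 1/|dy|=3.8637
    cross y-line → (8,3), t=0.7341
    cross x-line → (9,3), t=0.7350 (wall)
  → r_4 = 0.7350

ranges = [1.8738, 7.5472, 3.3025, 0.7350]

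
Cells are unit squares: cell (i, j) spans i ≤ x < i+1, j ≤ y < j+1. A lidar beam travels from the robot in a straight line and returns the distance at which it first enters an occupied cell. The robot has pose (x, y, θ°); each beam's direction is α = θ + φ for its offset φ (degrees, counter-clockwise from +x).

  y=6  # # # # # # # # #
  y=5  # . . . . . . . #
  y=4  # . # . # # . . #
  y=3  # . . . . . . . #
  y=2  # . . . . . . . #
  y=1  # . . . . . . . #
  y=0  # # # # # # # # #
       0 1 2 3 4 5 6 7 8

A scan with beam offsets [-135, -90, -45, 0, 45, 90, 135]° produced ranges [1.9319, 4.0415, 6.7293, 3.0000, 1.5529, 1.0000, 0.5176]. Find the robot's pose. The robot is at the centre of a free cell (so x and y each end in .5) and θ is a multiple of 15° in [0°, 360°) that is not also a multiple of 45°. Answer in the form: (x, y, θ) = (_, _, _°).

The pose lattice has 32·16 = 512 candidates. Test each by forward raycasting.
  (5.5, 5.5, 75°): beam 1 = 0.5774 ≠ 1.9319 ✗
  (7.5, 2.5, 195°): beam 1 = 1.0000 ≠ 1.9319 ✗
  (6.5, 5.5, 195°): beam 1 = 0.5774 ≠ 1.9319 ✗
  …
  (7.5, 2.5, 210°): r_1=1.9319, r_2=4.0415, r_3=6.7293, r_4=3.0000, r_5=1.5529, r_6=1.0000, r_7=0.5176 — all match ✓
Only this pose fits every beam.

(x, y, θ) = (7.5, 2.5, 210°)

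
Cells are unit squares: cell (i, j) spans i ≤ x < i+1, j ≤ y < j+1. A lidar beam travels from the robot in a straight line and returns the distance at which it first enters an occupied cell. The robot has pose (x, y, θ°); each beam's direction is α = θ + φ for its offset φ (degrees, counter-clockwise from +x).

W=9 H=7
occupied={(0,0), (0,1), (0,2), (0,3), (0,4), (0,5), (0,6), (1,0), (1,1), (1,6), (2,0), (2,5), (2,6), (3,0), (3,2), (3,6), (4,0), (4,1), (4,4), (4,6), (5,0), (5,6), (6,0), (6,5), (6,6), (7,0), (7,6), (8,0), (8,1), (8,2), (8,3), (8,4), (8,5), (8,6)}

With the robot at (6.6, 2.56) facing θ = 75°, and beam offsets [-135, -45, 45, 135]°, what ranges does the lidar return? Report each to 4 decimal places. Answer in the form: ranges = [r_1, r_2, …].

beam 1: φ=-135°, α=300°
  d=(0.5000,-0.8660)  start (6,2)  tX=0.8000 tY=0.6466  stride 1/|dx|=2.0000 1/|dy|=1.1547
    cross y-line → (6,1), t=0.6466
    cross x-line → (7,1), t=0.8000
    cross y-line → (7,0), t=1.8013 (wall)
  → r_1 = 1.8013
beam 2: φ=-45°, α=30°
  d=(0.8660,0.5000)  start (6,2)  tX=0.4619 tY=0.8800  stride 1/|dx|=1.1547 1/|dy|=2.0000
    cross x-line → (7,2), t=0.4619
    cross y-line → (7,3), t=0.8800
    cross x-line → (8,3), t=1.6166 (wall)
  → r_2 = 1.6166
beam 3: φ=45°, α=120°
  d=(-0.5000,0.8660)  start (6,2)  tX=1.2000 tY=0.5081  stride 1/|dx|=2.0000 1/|dy|=1.1547
    cross y-line → (6,3), t=0.5081
    cross x-line → (5,3), t=1.2000
    cross y-line → (5,4), t=1.6628
    cross y-line → (5,5), t=2.8175
    cross x-line → (4,5), t=3.2000
    cross y-line → (4,6), t=3.9722 (wall)
  → r_3 = 3.9722
beam 4: φ=135°, α=210°
  d=(-0.8660,-0.5000)  start (6,2)  tX=0.6928 tY=1.1200  stride 1/|dx|=1.1547 1/|dy|=2.0000
    cross x-line → (5,2), t=0.6928
    cross y-line → (5,1), t=1.1200
    cross x-line → (4,1), t=1.8475 (wall)
  → r_4 = 1.8475

ranges = [1.8013, 1.6166, 3.9722, 1.8475]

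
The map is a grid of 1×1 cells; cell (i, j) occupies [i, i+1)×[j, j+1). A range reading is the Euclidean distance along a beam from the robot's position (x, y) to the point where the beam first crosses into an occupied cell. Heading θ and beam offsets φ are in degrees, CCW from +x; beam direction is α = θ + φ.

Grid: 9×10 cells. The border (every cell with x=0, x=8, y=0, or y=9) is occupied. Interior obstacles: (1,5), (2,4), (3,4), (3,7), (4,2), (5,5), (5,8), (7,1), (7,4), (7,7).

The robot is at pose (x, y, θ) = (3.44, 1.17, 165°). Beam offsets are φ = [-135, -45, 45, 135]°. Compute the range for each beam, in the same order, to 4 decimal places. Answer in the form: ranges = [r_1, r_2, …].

beam 1: φ=-135°, α=30°
  direction (0.8660, 0.5000); cell (3,1); t to first gridline: x 0.6466, y 1.6600 (then +1.1547 / +2.0000)
    (4,1) via x @ 0.6466
    (4,2) via y @ 1.6600  # hit
  → r_1 = 1.6600
beam 2: φ=-45°, α=120°
  direction (-0.5000, 0.8660); cell (3,1); t to first gridline: x 0.8800, y 0.9584 (then +2.0000 / +1.1547)
    (2,1) via x @ 0.8800
    (2,2) via y @ 0.9584
    (2,3) via y @ 2.1131
    (1,3) via x @ 2.8800
    (1,4) via y @ 3.2678
    (1,5) via y @ 4.4225  # hit
  → r_2 = 4.4225
beam 3: φ=45°, α=210°
  direction (-0.8660, -0.5000); cell (3,1); t to first gridline: x 0.5081, y 0.3400 (then +1.1547 / +2.0000)
    (3,0) via y @ 0.3400  # hit
  → r_3 = 0.3400
beam 4: φ=135°, α=300°
  direction (0.5000, -0.8660); cell (3,1); t to first gridline: x 1.1200, y 0.1963 (then +2.0000 / +1.1547)
    (3,0) via y @ 0.1963  # hit
  → r_4 = 0.1963

ranges = [1.6600, 4.4225, 0.3400, 0.1963]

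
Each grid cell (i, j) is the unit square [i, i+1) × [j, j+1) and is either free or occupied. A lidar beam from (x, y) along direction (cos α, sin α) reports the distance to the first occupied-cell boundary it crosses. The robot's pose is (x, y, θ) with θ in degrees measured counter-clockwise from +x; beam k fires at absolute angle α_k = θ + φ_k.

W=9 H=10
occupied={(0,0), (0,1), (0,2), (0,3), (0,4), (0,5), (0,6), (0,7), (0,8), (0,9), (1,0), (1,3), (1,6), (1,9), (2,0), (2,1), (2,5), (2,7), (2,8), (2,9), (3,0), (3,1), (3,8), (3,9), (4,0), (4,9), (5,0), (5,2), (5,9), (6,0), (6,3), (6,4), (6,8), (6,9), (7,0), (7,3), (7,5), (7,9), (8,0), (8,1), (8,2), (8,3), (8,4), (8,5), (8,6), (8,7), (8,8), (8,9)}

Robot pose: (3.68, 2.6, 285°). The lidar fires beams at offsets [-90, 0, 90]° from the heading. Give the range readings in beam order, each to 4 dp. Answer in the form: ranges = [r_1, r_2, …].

ranges = [2.7745, 0.6212, 1.3666]

beam 1: φ=-90°, α=195°
  direction (-0.9659, -0.2588); cell (3,2); t to first gridline: x 0.7040, y 2.3182 (then +1.0353 / +3.8637)
    (2,2) via x @ 0.7040
    (1,2) via x @ 1.7393
    (1,1) via y @ 2.3182
    (0,1) via x @ 2.7745  # hit
  → r_1 = 2.7745
beam 2: φ=0°, α=285°
  direction (0.2588, -0.9659); cell (3,2); t to first gridline: x 1.2364, y 0.6212 (then +3.8637 / +1.0353)
    (3,1) via y @ 0.6212  # hit
  → r_2 = 0.6212
beam 3: φ=90°, α=15°
  direction (0.9659, 0.2588); cell (3,2); t to first gridline: x 0.3313, y 1.5455 (then +1.0353 / +3.8637)
    (4,2) via x @ 0.3313
    (5,2) via x @ 1.3666  # hit
  → r_3 = 1.3666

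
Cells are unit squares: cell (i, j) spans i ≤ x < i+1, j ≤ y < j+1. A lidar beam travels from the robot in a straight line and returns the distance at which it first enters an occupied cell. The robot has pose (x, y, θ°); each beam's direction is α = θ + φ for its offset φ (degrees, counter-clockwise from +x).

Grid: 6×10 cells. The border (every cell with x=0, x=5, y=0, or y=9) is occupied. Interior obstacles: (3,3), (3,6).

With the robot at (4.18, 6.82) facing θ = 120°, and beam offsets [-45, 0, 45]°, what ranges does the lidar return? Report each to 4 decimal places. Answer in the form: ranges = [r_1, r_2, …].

beam 1: φ=-45°, α=75°
  direction (0.2588, 0.9659); cell (4,6); t to first gridline: x 3.1682, y 0.1863 (then +3.8637 / +1.0353)
    (4,7) via y @ 0.1863
    (4,8) via y @ 1.2216
    (4,9) via y @ 2.2569  # hit
  → r_1 = 2.2569
beam 2: φ=0°, α=120°
  direction (-0.5000, 0.8660); cell (4,6); t to first gridline: x 0.3600, y 0.2078 (then +2.0000 / +1.1547)
    (4,7) via y @ 0.2078
    (3,7) via x @ 0.3600
    (3,8) via y @ 1.3625
    (2,8) via x @ 2.3600
    (2,9) via y @ 2.5172  # hit
  → r_2 = 2.5172
beam 3: φ=45°, α=165°
  direction (-0.9659, 0.2588); cell (4,6); t to first gridline: x 0.1863, y 0.6955 (then +1.0353 / +3.8637)
    (3,6) via x @ 0.1863  # hit
  → r_3 = 0.1863

ranges = [2.2569, 2.5172, 0.1863]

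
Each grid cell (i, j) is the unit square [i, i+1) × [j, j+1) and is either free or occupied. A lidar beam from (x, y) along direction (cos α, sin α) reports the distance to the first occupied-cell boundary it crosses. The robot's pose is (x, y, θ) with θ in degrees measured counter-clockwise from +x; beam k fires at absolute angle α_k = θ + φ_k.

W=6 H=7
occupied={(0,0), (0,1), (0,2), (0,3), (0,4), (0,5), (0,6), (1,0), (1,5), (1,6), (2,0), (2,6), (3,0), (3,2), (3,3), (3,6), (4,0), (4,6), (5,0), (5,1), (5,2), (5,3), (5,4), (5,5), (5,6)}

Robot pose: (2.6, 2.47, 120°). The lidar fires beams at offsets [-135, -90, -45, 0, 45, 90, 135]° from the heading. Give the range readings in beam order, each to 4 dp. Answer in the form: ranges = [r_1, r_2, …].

beam 1: φ=-135°, α=345°
  cosα=0.9659 sinα=-0.2588 | (2,2) | tMaxX 0.4141 tMaxY 1.8159 | tΔX 1.0353 tΔY 3.8637
    t=0.4141 [x] (3,2) — stop
  → r_1 = 0.4141
beam 2: φ=-90°, α=30°
  cosα=0.8660 sinα=0.5000 | (2,2) | tMaxX 0.4619 tMaxY 1.0600 | tΔX 1.1547 tΔY 2.0000
    t=0.4619 [x] (3,2) — stop
  → r_2 = 0.4619
beam 3: φ=-45°, α=75°
  cosα=0.2588 sinα=0.9659 | (2,2) | tMaxX 1.5455 tMaxY 0.5487 | tΔX 3.8637 tΔY 1.0353
    t=0.5487 [y] (2,3)
    t=1.5455 [x] (3,3) — stop
  → r_3 = 1.5455
beam 4: φ=0°, α=120°
  cosα=-0.5000 sinα=0.8660 | (2,2) | tMaxX 1.2000 tMaxY 0.6120 | tΔX 2.0000 tΔY 1.1547
    t=0.6120 [y] (2,3)
    t=1.2000 [x] (1,3)
    t=1.7667 [y] (1,4)
    t=2.9214 [y] (1,5) — stop
  → r_4 = 2.9214
beam 5: φ=45°, α=165°
  cosα=-0.9659 sinα=0.2588 | (2,2) | tMaxX 0.6212 tMaxY 2.0478 | tΔX 1.0353 tΔY 3.8637
    t=0.6212 [x] (1,2)
    t=1.6564 [x] (0,2) — stop
  → r_5 = 1.6564
beam 6: φ=90°, α=210°
  cosα=-0.8660 sinα=-0.5000 | (2,2) | tMaxX 0.6928 tMaxY 0.9400 | tΔX 1.1547 tΔY 2.0000
    t=0.6928 [x] (1,2)
    t=0.9400 [y] (1,1)
    t=1.8475 [x] (0,1) — stop
  → r_6 = 1.8475
beam 7: φ=135°, α=255°
  cosα=-0.2588 sinα=-0.9659 | (2,2) | tMaxX 2.3182 tMaxY 0.4866 | tΔX 3.8637 tΔY 1.0353
    t=0.4866 [y] (2,1)
    t=1.5219 [y] (2,0) — stop
  → r_7 = 1.5219

ranges = [0.4141, 0.4619, 1.5455, 2.9214, 1.6564, 1.8475, 1.5219]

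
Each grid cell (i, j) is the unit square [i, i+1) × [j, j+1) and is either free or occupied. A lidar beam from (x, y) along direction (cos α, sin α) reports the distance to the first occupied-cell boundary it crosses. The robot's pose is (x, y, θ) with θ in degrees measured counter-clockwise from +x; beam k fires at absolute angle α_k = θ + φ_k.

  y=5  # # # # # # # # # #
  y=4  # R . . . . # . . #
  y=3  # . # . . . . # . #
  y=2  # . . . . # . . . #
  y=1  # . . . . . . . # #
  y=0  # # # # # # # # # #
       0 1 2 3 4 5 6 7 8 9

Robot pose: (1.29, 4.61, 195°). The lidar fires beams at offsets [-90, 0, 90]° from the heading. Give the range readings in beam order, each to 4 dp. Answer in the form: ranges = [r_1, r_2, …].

beam 1: φ=-90°, α=105°
  d=(-0.2588,0.9659)  start (1,4)  tX=1.1205 tY=0.4038  stride 1/|dx|=3.8637 1/|dy|=1.0353
    cross y-line → (1,5), t=0.4038 (wall)
  → r_1 = 0.4038
beam 2: φ=0°, α=195°
  d=(-0.9659,-0.2588)  start (1,4)  tX=0.3002 tY=2.3569  stride 1/|dx|=1.0353 1/|dy|=3.8637
    cross x-line → (0,4), t=0.3002 (wall)
  → r_2 = 0.3002
beam 3: φ=90°, α=285°
  d=(0.2588,-0.9659)  start (1,4)  tX=2.7432 tY=0.6315  stride 1/|dx|=3.8637 1/|dy|=1.0353
    cross y-line → (1,3), t=0.6315
    cross y-line → (1,2), t=1.6668
    cross y-line → (1,1), t=2.7021
    cross x-line → (2,1), t=2.7432
    cross y-line → (2,0), t=3.7373 (wall)
  → r_3 = 3.7373

ranges = [0.4038, 0.3002, 3.7373]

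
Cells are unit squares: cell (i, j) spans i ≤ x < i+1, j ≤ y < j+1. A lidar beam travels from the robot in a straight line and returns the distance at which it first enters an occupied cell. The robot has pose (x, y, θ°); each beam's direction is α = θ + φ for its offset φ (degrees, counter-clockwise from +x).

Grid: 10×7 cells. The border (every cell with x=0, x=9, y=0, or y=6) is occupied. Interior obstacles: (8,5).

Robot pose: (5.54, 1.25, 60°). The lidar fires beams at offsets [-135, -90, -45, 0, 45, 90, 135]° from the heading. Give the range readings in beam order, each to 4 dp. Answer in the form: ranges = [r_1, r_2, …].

beam 1: φ=-135°, α=285°
  d=(0.2588,-0.9659)  start (5,1)  tX=1.7773 tY=0.2588  stride 1/|dx|=3.8637 1/|dy|=1.0353
    cross y-line → (5,0), t=0.2588 (wall)
  → r_1 = 0.2588
beam 2: φ=-90°, α=330°
  d=(0.8660,-0.5000)  start (5,1)  tX=0.5312 tY=0.5000  stride 1/|dx|=1.1547 1/|dy|=2.0000
    cross y-line → (5,0), t=0.5000 (wall)
  → r_2 = 0.5000
beam 3: φ=-45°, α=15°
  d=(0.9659,0.2588)  start (5,1)  tX=0.4762 tY=2.8978  stride 1/|dx|=1.0353 1/|dy|=3.8637
    cross x-line → (6,1), t=0.4762
    cross x-line → (7,1), t=1.5115
    cross x-line → (8,1), t=2.5468
    cross y-line → (8,2), t=2.8978
    cross x-line → (9,2), t=3.5821 (wall)
  → r_3 = 3.5821
beam 4: φ=0°, α=60°
  d=(0.5000,0.8660)  start (5,1)  tX=0.9200 tY=0.8660  stride 1/|dx|=2.0000 1/|dy|=1.1547
    cross y-line → (5,2), t=0.8660
    cross x-line → (6,2), t=0.9200
    cross y-line → (6,3), t=2.0207
    cross x-line → (7,3), t=2.9200
    cross y-line → (7,4), t=3.1754
    cross y-line → (7,5), t=4.3301
    cross x-line → (8,5), t=4.9200 (wall)
  → r_4 = 4.9200
beam 5: φ=45°, α=105°
  d=(-0.2588,0.9659)  start (5,1)  tX=2.0864 tY=0.7765  stride 1/|dx|=3.8637 1/|dy|=1.0353
    cross y-line → (5,2), t=0.7765
    cross y-line → (5,3), t=1.8117
    cross x-line → (4,3), t=2.0864
    cross y-line → (4,4), t=2.8470
    cross y-line → (4,5), t=3.8823
    cross y-line → (4,6), t=4.9176 (wall)
  → r_5 = 4.9176
beam 6: φ=90°, α=150°
  d=(-0.8660,0.5000)  start (5,1)  tX=0.6235 tY=1.5000  stride 1/|dx|=1.1547 1/|dy|=2.0000
    cross x-line → (4,1), t=0.6235
    cross y-line → (4,2), t=1.5000
    cross x-line → (3,2), t=1.7782
    cross x-line → (2,2), t=2.9329
    cross y-line → (2,3), t=3.5000
    cross x-line → (1,3), t=4.0876
    cross x-line → (0,3), t=5.2423 (wall)
  → r_6 = 5.2423
beam 7: φ=135°, α=195°
  d=(-0.9659,-0.2588)  start (5,1)  tX=0.5590 tY=0.9659  stride 1/|dx|=1.0353 1/|dy|=3.8637
    cross x-line → (4,1), t=0.5590
    cross y-line → (4,0), t=0.9659 (wall)
  → r_7 = 0.9659

ranges = [0.2588, 0.5000, 3.5821, 4.9200, 4.9176, 5.2423, 0.9659]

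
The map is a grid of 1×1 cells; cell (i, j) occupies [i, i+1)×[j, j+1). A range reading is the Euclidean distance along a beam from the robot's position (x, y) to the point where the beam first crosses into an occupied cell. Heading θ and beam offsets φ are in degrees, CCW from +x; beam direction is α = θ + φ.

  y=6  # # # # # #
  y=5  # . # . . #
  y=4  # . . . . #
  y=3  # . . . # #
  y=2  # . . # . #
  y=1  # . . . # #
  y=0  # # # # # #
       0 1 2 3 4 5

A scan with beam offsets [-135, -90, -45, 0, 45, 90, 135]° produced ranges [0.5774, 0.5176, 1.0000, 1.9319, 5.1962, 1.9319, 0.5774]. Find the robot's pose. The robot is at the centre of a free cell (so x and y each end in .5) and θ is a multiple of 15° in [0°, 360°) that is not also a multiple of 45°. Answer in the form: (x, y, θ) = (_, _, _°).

(x, y, θ) = (1.5, 1.5, 15°)

Enumerate (i+0.5, j+0.5, θ) over the 16 free cells and 16 admissible headings. For each, cast all 7 beams and compare to the given ranges.
  (1.5, 2.5, 165°): beam 1 = 2.8868 ≠ 0.5774 ✗
  (1.5, 3.5, 150°): beam 1 = 3.6235 ≠ 0.5774 ✗
  (4.5, 4.5, 60°): beam 1 = 0.5176 ≠ 0.5774 ✗
  (2.5, 3.5, 120°): beam 1 = 1.5529 ≠ 0.5774 ✗
  …
  (1.5, 1.5, 15°): r_1=0.5774, r_2=0.5176, r_3=1.0000, r_4=1.9319, r_5=5.1962, r_6=1.9319, r_7=0.5774 — all match ✓
Only this pose fits every beam.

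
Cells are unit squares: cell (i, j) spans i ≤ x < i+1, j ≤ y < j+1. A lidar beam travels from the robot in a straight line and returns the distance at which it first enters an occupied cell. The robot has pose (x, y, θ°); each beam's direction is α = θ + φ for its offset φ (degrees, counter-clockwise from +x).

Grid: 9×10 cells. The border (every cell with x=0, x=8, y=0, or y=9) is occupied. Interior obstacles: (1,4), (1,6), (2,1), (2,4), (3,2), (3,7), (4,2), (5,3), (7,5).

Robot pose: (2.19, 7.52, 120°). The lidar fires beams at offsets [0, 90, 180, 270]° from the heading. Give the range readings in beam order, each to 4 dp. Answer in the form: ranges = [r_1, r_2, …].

beam 1: φ=0°, α=120°
  cosα=-0.5000 sinα=0.8660 | (2,7) | tMaxX 0.3800 tMaxY 0.5543 | tΔX 2.0000 tΔY 1.1547
    t=0.3800 [x] (1,7)
    t=0.5543 [y] (1,8)
    t=1.7090 [y] (1,9) — stop
  → r_1 = 1.7090
beam 2: φ=90°, α=210°
  cosα=-0.8660 sinα=-0.5000 | (2,7) | tMaxX 0.2194 tMaxY 1.0400 | tΔX 1.1547 tΔY 2.0000
    t=0.2194 [x] (1,7)
    t=1.0400 [y] (1,6) — stop
  → r_2 = 1.0400
beam 3: φ=180°, α=300°
  cosα=0.5000 sinα=-0.8660 | (2,7) | tMaxX 1.6200 tMaxY 0.6004 | tΔX 2.0000 tΔY 1.1547
    t=0.6004 [y] (2,6)
    t=1.6200 [x] (3,6)
    t=1.7551 [y] (3,5)
    t=2.9098 [y] (3,4)
    t=3.6200 [x] (4,4)
    t=4.0645 [y] (4,3)
    t=5.2192 [y] (4,2) — stop
  → r_3 = 5.2192
beam 4: φ=270°, α=30°
  cosα=0.8660 sinα=0.5000 | (2,7) | tMaxX 0.9353 tMaxY 0.9600 | tΔX 1.1547 tΔY 2.0000
    t=0.9353 [x] (3,7) — stop
  → r_4 = 0.9353

ranges = [1.7090, 1.0400, 5.2192, 0.9353]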